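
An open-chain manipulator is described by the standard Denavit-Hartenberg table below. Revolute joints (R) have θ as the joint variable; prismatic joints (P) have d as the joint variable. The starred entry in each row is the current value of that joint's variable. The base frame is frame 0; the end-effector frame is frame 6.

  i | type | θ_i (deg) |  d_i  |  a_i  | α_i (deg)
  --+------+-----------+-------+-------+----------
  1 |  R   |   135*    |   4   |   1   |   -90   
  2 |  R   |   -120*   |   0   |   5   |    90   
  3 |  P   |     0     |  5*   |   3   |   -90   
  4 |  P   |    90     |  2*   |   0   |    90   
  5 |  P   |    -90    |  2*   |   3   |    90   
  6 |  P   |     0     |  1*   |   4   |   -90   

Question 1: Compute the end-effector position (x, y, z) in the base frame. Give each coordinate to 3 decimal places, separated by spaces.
10.038 -2.967 9.660

after link 1: o_1 = (-0.7071, 0.7071, 4.0000)
after link 2: o_2 = (1.0607, -1.0607, 8.3301)
after link 3: o_3 = (5.1832, -5.1832, 8.4282)
after link 4: o_4 = (3.7690, -6.5974, 8.4282)
after link 5: o_5 = (6.5974, -5.1832, 10.1603)
after link 6: o_6 = (10.0382, -2.9671, 9.6603)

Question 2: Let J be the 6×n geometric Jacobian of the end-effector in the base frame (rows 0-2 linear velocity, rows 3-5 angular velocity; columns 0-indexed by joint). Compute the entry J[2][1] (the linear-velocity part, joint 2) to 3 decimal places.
10.196

axis z_1 = (-0.7071,-0.7071,0.0000); lever o_n−o_1 = (10.7453,-3.6742,5.6603)
cross product → J_v[:, 1] = (-4.0024,4.0024,10.1962)
J_ω[:, 1] = z_1
entry J[2][1] = 10.1962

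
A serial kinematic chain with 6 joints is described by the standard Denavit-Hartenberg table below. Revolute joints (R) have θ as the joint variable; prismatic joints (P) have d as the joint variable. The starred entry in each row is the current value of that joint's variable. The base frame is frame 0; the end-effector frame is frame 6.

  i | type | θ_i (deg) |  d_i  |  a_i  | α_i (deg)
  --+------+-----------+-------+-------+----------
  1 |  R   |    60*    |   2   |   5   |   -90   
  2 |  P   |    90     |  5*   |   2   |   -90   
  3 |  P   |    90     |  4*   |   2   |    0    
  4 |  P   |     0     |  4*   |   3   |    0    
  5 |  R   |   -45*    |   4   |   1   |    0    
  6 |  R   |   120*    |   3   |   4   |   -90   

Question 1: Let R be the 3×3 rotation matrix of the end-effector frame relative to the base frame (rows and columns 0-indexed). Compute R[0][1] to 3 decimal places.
0.500

End-effector y-axis (col 1 of R) = (0.5000,0.8660,0.0000)
R[0][1] = 0.5000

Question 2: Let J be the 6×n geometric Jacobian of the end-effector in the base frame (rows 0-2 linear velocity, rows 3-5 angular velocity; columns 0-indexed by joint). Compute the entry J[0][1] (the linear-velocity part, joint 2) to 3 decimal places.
prismatic axis z_1 = (-0.8660,0.5000,0.0000)
J_v[:, 1] = z_1; J_ω[:, 1] = (0,0,0)
entry J[0][1] = -0.8660

-0.866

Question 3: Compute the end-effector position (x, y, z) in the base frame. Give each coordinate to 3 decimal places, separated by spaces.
after link 1: o_1 = (2.5000, 4.3301, 2.0000)
after link 2: o_2 = (-1.8301, 6.8301, 0.0000)
after link 3: o_3 = (-2.0981, 2.3660, -0.0000)
after link 4: o_4 = (-1.5000, -2.5981, -0.0000)
after link 5: o_5 = (-2.8876, -6.4157, -0.7071)
after link 6: o_6 = (-3.4911, -9.5314, 3.1566)

-3.491 -9.531 3.157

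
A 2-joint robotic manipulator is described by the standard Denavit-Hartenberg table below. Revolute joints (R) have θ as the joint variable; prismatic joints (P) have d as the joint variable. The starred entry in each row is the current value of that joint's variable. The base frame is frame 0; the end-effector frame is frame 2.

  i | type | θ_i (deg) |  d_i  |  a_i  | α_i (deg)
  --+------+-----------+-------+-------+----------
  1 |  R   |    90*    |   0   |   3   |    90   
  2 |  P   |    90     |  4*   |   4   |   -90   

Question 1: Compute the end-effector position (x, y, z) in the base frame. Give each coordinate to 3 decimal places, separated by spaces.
after link 1: o_1 = (0.0000, 3.0000, 0.0000)
after link 2: o_2 = (4.0000, 3.0000, 4.0000)

4.000 3.000 4.000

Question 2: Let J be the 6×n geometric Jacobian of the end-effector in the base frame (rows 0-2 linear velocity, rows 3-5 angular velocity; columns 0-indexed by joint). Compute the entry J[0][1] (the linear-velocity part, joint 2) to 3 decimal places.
1.000

prismatic axis z_1 = (1.0000,-0.0000,0.0000)
J_v[:, 1] = z_1; J_ω[:, 1] = (0,0,0)
entry J[0][1] = 1.0000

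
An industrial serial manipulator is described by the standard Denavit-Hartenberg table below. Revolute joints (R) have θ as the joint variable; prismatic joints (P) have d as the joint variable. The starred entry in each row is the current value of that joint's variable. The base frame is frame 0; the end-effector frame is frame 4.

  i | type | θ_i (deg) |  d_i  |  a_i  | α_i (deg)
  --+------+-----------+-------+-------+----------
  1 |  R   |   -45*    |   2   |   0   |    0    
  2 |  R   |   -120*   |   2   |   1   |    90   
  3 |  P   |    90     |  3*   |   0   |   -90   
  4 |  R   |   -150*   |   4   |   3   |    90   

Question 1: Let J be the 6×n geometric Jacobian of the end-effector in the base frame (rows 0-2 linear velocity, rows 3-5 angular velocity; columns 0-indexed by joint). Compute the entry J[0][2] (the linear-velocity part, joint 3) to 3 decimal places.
prismatic axis z_2 = (-0.2588,0.9659,0.0000)
J_v[:, 2] = z_2; J_ω[:, 2] = (0,0,0)
entry J[0][2] = -0.2588

-0.259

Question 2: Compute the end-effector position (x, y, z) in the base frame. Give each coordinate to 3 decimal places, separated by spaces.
1.733 5.123 1.402

after link 1: o_1 = (0.0000, 0.0000, 2.0000)
after link 2: o_2 = (-0.9659, -0.2588, 4.0000)
after link 3: o_3 = (-1.7424, 2.6390, 4.0000)
after link 4: o_4 = (1.7331, 5.1231, 1.4019)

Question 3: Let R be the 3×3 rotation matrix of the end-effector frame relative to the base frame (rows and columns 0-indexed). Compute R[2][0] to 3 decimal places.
-0.866

End-effector x-axis (col 0 of R) = (-0.1294,0.4830,-0.8660)
R[2][0] = -0.8660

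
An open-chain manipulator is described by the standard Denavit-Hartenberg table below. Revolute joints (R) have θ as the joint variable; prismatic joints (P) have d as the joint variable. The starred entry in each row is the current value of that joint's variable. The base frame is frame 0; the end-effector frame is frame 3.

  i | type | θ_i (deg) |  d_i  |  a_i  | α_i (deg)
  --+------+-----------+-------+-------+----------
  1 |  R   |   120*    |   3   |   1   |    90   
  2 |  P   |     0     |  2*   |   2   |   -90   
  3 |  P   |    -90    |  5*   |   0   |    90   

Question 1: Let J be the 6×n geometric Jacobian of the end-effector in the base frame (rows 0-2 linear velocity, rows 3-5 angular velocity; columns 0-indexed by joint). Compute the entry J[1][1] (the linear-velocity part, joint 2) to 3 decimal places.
0.500

prismatic axis z_1 = (0.8660,0.5000,0.0000)
J_v[:, 1] = z_1; J_ω[:, 1] = (0,0,0)
entry J[1][1] = 0.5000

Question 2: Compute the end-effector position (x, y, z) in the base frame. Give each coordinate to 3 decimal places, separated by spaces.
after link 1: o_1 = (-0.5000, 0.8660, 3.0000)
after link 2: o_2 = (0.2321, 3.5981, 3.0000)
after link 3: o_3 = (0.2321, 3.5981, 8.0000)

0.232 3.598 8.000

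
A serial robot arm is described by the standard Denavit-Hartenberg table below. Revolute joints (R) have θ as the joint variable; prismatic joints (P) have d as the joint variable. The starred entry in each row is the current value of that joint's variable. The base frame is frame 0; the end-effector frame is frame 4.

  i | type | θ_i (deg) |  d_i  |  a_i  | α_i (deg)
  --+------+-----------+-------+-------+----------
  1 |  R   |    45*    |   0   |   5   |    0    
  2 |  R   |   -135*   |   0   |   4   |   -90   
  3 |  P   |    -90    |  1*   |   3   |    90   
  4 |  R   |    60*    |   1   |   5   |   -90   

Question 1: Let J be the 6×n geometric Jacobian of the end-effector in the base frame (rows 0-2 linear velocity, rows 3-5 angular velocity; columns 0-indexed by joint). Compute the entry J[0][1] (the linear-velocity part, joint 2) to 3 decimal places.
axis z_1 = (0.0000,0.0000,1.0000); lever o_n−o_1 = (5.3301,-3.0000,5.5000)
cross product → J_v[:, 1] = (3.0000,5.3301,-0.0000)
J_ω[:, 1] = z_1
entry J[0][1] = 3.0000

3.000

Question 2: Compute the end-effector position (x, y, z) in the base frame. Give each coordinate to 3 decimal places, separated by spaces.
8.866 0.536 5.500

after link 1: o_1 = (3.5355, 3.5355, 0.0000)
after link 2: o_2 = (3.5355, -0.4645, 0.0000)
after link 3: o_3 = (4.5355, -0.4645, 3.0000)
after link 4: o_4 = (8.8657, 0.5355, 5.5000)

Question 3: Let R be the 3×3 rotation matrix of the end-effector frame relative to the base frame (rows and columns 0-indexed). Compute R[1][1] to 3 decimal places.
-1.000

End-effector y-axis (col 1 of R) = (-0.0000,-1.0000,-0.0000)
R[1][1] = -1.0000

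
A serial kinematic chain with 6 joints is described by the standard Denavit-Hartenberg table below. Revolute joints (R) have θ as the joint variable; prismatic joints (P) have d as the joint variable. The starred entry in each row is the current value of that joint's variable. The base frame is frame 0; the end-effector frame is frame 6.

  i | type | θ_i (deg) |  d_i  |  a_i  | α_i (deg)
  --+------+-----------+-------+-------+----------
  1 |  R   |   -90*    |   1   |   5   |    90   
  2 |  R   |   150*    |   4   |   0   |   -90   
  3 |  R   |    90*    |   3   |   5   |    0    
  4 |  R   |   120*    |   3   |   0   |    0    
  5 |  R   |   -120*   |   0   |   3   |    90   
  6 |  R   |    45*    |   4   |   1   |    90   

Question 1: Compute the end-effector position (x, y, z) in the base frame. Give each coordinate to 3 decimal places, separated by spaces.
after link 1: o_1 = (0.0000, -5.0000, 1.0000)
after link 2: o_2 = (-4.0000, -5.0000, 1.0000)
after link 3: o_3 = (1.0000, -3.5000, -1.5981)
after link 4: o_4 = (1.0000, -2.0000, -4.1962)
after link 5: o_5 = (4.0000, -2.0000, -4.1962)
after link 6: o_6 = (4.7071, 1.8177, -2.8085)

4.707 1.818 -2.809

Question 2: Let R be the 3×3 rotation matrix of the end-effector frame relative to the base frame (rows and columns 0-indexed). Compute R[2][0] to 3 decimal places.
End-effector x-axis (col 0 of R) = (0.7071,0.3536,-0.6124)
R[2][0] = -0.6124

-0.612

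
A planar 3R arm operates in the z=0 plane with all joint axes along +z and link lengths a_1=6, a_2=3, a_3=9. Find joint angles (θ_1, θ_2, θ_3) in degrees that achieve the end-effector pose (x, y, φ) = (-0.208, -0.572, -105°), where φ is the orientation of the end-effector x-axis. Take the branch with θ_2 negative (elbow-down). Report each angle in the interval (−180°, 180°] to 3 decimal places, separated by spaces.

89.999 -44.999 -150.000

wrist centre = target − a_3·(cos φ, sin φ) = (2.1214, 8.1213)
cos θ_2 = (70.4563−6²−3²)/(2·6·3) = 0.7071; θ_2 = -44.9991° (elbow-down)
β = atan2(8.1213,2.1214) = 75.3609°; ψ = atan2(-2.1213,8.1214) = -14.6385°
θ_1 = β − ψ = 89.9994°
θ_3 = φ − θ_1 − θ_2 = -150.0003° (wrapped to (-180°,180°])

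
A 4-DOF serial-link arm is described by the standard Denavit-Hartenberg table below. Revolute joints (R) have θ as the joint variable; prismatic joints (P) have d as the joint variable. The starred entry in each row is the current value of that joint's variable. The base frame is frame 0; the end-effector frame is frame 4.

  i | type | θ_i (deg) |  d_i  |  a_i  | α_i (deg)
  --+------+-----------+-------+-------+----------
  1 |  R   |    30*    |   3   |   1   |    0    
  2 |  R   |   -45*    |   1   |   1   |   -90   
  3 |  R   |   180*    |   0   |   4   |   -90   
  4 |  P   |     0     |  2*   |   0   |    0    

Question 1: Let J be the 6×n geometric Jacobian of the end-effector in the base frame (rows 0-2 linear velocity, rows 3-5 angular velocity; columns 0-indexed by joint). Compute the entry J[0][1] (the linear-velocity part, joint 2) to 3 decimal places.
axis z_1 = (0.0000,0.0000,1.0000); lever o_n−o_1 = (-2.8978,0.7765,3.0000)
cross product → J_v[:, 1] = (-0.7765,-2.8978,0.0000)
J_ω[:, 1] = z_1
entry J[0][1] = -0.7765

-0.776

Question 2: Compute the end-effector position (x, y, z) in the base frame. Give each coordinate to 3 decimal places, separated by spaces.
-2.032 1.276 6.000

after link 1: o_1 = (0.8660, 0.5000, 3.0000)
after link 2: o_2 = (1.8320, 0.2412, 4.0000)
after link 3: o_3 = (-2.0318, 1.2765, 4.0000)
after link 4: o_4 = (-2.0318, 1.2765, 6.0000)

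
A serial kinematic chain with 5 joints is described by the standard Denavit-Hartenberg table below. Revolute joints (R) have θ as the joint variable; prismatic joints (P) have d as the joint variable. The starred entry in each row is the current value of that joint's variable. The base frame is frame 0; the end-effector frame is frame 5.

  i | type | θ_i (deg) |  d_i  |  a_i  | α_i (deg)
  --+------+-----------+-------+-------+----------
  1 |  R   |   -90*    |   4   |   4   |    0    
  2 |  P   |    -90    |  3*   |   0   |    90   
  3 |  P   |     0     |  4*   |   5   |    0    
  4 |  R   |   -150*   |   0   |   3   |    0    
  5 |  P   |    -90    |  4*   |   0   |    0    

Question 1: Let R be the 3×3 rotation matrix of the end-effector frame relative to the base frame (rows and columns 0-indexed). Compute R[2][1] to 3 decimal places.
-0.500

End-effector y-axis (col 1 of R) = (0.8660,0.0000,-0.5000)
R[2][1] = -0.5000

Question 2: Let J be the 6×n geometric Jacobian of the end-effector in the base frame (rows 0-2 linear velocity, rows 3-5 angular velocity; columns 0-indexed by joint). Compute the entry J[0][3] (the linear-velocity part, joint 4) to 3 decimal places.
-1.500

axis z_3 = (-0.0000,1.0000,0.0000); lever o_n−o_3 = (2.5981,4.0000,-1.5000)
cross product → J_v[:, 3] = (-1.5000,-0.0000,-2.5981)
J_ω[:, 3] = z_3
entry J[0][3] = -1.5000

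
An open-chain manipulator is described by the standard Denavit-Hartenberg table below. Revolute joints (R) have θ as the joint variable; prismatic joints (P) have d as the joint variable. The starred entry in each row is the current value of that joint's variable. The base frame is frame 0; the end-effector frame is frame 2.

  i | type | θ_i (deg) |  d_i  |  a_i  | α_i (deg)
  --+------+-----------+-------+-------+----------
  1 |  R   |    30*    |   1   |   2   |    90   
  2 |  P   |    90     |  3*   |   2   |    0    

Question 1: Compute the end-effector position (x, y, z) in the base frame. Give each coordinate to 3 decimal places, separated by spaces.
after link 1: o_1 = (1.7321, 1.0000, 1.0000)
after link 2: o_2 = (3.2321, -1.5981, 3.0000)

3.232 -1.598 3.000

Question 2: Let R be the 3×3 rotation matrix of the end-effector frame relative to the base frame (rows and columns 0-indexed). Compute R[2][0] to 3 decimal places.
End-effector x-axis (col 0 of R) = (0.0000,0.0000,1.0000)
R[2][0] = 1.0000

1.000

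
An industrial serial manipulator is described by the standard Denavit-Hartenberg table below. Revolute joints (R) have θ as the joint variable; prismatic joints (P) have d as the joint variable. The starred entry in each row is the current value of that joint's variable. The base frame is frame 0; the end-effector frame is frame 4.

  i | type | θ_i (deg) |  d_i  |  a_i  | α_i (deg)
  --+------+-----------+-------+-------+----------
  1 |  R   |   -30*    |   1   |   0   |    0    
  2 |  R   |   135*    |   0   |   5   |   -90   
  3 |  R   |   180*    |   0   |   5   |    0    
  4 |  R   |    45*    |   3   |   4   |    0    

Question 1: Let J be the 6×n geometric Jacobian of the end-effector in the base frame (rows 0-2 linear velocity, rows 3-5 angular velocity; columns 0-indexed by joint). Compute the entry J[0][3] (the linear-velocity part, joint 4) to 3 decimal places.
-0.732

axis z_3 = (-0.9659,-0.2588,0.0000); lever o_n−o_3 = (-2.1657,-3.5085,2.8284)
cross product → J_v[:, 3] = (-0.7321,2.7321,2.8284)
J_ω[:, 3] = z_3
entry J[0][3] = -0.7321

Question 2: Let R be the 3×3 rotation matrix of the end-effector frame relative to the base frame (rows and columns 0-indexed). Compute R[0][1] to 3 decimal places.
-0.183

End-effector y-axis (col 1 of R) = (-0.1830,0.6830,0.7071)
R[0][1] = -0.1830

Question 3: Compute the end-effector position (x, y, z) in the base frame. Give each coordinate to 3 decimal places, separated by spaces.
-2.166 -3.509 3.828

after link 1: o_1 = (0.0000, 0.0000, 1.0000)
after link 2: o_2 = (-1.2941, 4.8296, 1.0000)
after link 3: o_3 = (-0.0000, 0.0000, 1.0000)
after link 4: o_4 = (-2.1657, -3.5085, 3.8284)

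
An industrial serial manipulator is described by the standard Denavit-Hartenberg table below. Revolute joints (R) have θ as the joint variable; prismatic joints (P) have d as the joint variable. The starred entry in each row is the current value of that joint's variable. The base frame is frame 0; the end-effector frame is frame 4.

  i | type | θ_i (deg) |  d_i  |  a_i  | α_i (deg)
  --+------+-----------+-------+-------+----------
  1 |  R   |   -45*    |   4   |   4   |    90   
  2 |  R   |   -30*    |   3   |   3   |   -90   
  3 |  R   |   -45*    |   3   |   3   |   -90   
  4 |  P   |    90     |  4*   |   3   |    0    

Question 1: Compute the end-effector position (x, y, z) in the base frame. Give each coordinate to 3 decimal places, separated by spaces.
after link 1: o_1 = (2.8284, -2.8284, 4.0000)
after link 2: o_2 = (2.5442, -6.7869, 2.5000)
after link 3: o_3 = (3.4039, -10.6466, 4.0374)
after link 4: o_4 = (6.0753, -9.3180, 0.0251)

6.075 -9.318 0.025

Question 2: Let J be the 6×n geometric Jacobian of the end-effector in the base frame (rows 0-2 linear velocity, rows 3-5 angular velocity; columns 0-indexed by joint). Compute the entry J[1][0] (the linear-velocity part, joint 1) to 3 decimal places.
6.075

axis z_0 = ẑ; lever o_n−o_0 = (6.0753,-9.3180,0.0251)
cross product → J_v[:, 0] = (9.3180,6.0753,-0.0000)
J_ω[:, 0] = z_0
entry J[1][0] = 6.0753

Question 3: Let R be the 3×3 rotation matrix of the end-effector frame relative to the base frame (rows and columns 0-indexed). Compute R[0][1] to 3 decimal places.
End-effector y-axis (col 1 of R) = (0.0670,0.9330,0.3536)
R[0][1] = 0.0670

0.067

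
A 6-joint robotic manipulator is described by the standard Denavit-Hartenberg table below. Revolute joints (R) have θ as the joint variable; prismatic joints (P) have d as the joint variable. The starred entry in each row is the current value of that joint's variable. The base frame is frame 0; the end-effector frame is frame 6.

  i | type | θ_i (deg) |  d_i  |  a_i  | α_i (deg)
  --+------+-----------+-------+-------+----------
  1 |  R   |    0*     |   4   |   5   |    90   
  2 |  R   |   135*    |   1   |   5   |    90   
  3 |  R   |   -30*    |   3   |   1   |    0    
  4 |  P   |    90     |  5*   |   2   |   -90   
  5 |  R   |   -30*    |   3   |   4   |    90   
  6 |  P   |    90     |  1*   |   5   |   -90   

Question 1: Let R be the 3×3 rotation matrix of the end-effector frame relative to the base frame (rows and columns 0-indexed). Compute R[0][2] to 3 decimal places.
-0.047

End-effector z-axis (col 2 of R) = (-0.0474,0.7500,-0.6597)
R[0][2] = -0.0474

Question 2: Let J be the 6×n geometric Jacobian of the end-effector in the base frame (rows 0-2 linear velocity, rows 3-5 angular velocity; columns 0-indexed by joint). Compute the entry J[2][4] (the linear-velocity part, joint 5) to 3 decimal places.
-1.083

axis z_4 = (0.6124,-0.5000,-0.6124); lever o_n−o_4 = (5.8776,-6.5670,-1.8244)
cross product → J_v[:, 4] = (-3.1092,-2.4821,-1.0826)
J_ω[:, 4] = z_4
entry J[2][4] = -1.0826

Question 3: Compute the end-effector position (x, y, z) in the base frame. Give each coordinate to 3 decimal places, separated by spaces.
11.679 -8.799 12.687

after link 1: o_1 = (5.0000, 0.0000, 4.0000)
after link 2: o_2 = (1.4645, -1.0000, 7.5355)
after link 3: o_3 = (2.9734, -0.5000, 10.2692)
after link 4: o_4 = (5.8018, -2.2321, 14.5119)
after link 5: o_5 = (7.8284, -6.7321, 15.3137)
after link 6: o_6 = (11.6794, -8.7990, 12.6874)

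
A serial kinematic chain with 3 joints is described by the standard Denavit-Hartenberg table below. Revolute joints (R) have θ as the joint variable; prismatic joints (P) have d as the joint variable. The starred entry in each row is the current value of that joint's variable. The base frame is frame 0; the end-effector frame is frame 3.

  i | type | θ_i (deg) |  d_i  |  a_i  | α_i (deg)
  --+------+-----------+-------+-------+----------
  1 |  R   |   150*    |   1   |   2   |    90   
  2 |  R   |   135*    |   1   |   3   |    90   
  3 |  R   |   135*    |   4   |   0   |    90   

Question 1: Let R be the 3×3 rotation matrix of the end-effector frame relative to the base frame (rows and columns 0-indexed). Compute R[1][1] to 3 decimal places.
0.354

End-effector y-axis (col 1 of R) = (-0.6124,0.3536,0.7071)
R[1][1] = 0.3536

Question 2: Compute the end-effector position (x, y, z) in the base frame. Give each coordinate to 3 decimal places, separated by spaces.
after link 1: o_1 = (-1.7321, 1.0000, 1.0000)
after link 2: o_2 = (0.6051, 0.8054, 3.1213)
after link 3: o_3 = (-1.8444, 2.2196, 5.9497)

-1.844 2.220 5.950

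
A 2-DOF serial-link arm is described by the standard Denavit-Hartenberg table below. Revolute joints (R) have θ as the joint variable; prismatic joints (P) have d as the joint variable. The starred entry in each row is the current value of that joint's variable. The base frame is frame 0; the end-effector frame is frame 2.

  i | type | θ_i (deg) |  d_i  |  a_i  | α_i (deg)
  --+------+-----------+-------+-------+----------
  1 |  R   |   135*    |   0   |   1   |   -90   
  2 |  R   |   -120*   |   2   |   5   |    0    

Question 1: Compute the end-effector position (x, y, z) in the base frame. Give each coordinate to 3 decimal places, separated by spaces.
after link 1: o_1 = (-0.7071, 0.7071, 0.0000)
after link 2: o_2 = (-0.3536, -2.4749, 4.3301)

-0.354 -2.475 4.330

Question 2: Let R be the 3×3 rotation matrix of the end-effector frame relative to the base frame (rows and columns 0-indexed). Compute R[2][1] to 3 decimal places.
End-effector y-axis (col 1 of R) = (-0.6124,0.6124,0.5000)
R[2][1] = 0.5000

0.500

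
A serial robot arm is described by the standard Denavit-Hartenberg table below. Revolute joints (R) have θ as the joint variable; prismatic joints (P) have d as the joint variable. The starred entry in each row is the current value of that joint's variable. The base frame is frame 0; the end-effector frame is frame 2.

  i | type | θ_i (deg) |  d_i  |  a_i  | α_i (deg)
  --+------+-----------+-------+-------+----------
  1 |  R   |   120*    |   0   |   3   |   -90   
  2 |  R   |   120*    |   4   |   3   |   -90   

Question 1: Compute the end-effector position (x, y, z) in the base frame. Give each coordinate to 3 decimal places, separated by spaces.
after link 1: o_1 = (-1.5000, 2.5981, 0.0000)
after link 2: o_2 = (-4.2141, -0.7010, -2.5981)

-4.214 -0.701 -2.598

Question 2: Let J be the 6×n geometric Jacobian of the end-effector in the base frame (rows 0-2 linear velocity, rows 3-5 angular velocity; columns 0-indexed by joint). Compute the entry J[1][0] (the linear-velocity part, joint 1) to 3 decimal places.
axis z_0 = ẑ; lever o_n−o_0 = (-4.2141,-0.7010,-2.5981)
cross product → J_v[:, 0] = (0.7010,-4.2141,0.0000)
J_ω[:, 0] = z_0
entry J[1][0] = -4.2141

-4.214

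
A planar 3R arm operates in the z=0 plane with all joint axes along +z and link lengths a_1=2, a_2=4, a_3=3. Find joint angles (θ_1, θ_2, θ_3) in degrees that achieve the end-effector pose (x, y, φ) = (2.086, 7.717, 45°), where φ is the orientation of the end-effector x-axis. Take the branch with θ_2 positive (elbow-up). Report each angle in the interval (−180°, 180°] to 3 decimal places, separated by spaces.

59.998 45.004 -60.002

wrist centre = target − a_3·(cos φ, sin φ) = (-0.0353, 5.5957)
cos θ_2 = (31.3129−2²−4²)/(2·2·4) = 0.7071; θ_2 = 45.0042° (elbow-up)
β = atan2(5.5957,-0.0353) = 90.3617°; ψ = atan2(2.8286,4.8282) = 30.3641°
θ_1 = β − ψ = 59.9975°
θ_3 = φ − θ_1 − θ_2 = -60.0018° (wrapped to (-180°,180°])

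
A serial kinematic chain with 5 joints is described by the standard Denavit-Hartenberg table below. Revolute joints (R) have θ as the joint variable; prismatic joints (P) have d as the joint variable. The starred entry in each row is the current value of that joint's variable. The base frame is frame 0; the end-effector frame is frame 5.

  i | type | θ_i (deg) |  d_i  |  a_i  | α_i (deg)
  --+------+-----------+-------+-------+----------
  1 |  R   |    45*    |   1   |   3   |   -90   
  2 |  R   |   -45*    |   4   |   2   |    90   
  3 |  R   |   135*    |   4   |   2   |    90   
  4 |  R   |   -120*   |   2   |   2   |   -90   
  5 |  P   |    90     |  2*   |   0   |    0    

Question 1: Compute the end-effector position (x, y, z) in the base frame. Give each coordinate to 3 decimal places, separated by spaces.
-2.966 7.423 2.945

after link 1: o_1 = (2.1213, 2.1213, 1.0000)
after link 2: o_2 = (0.2929, 5.9497, 2.4142)
after link 3: o_3 = (-3.4142, 4.2426, 4.2426)
after link 4: o_4 = (-1.9875, 6.6693, 4.5179)
after link 5: o_5 = (-2.9659, 7.4230, 2.9448)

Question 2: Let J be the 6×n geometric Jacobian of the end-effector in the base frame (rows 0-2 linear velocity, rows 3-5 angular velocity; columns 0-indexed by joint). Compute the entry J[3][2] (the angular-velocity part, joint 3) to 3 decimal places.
-0.500

axis z_2 = (-0.5000,-0.5000,0.7071); lever o_n−o_2 = (-3.2588,1.4732,0.5306)
cross product → J_v[:, 2] = (-1.3070,-2.0391,-2.3660)
J_ω[:, 2] = z_2
entry J[3][2] = -0.5000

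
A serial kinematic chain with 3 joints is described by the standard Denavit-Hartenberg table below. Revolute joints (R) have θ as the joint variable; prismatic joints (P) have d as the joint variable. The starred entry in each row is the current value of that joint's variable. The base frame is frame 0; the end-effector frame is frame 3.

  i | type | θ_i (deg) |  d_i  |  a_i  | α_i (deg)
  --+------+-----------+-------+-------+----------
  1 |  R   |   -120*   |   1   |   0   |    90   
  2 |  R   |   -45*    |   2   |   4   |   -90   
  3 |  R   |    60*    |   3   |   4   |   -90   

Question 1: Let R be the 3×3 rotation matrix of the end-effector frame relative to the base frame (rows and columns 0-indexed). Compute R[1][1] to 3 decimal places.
0.612

End-effector y-axis (col 1 of R) = (0.3536,0.6124,-0.7071)
R[1][1] = 0.6124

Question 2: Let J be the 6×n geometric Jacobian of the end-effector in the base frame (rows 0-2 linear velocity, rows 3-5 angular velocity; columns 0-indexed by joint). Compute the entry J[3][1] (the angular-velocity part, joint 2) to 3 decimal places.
axis z_1 = (-0.8660,0.5000,0.0000); lever o_n−o_1 = (-1.9140,-6.2434,-2.1213)
cross product → J_v[:, 1] = (-1.0607,-1.8371,6.3640)
J_ω[:, 1] = z_1
entry J[3][1] = -0.8660

-0.866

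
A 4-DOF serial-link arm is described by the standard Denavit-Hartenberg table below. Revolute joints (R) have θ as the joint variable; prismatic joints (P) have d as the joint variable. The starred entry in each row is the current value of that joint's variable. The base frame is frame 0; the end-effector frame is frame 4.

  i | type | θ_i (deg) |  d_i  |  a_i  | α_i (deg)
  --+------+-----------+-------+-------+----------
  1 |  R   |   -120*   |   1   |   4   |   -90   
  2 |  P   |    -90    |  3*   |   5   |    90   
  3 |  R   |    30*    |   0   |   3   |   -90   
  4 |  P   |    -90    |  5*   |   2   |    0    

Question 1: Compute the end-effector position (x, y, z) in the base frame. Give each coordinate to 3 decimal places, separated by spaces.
after link 1: o_1 = (-2.0000, -3.4641, 1.0000)
after link 2: o_2 = (0.5981, -4.9641, 6.0000)
after link 3: o_3 = (1.8971, -5.7141, 8.5981)
after link 4: o_4 = (6.6471, -6.1471, 6.0981)

6.647 -6.147 6.098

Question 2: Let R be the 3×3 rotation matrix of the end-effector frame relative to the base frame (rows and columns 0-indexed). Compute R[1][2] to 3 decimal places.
-0.433

End-effector z-axis (col 2 of R) = (0.7500,-0.4330,-0.5000)
R[1][2] = -0.4330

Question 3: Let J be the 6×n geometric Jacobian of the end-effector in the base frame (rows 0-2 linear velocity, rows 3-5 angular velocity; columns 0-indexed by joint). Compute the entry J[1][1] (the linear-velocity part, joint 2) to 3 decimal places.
prismatic axis z_1 = (0.8660,-0.5000,0.0000)
J_v[:, 1] = z_1; J_ω[:, 1] = (0,0,0)
entry J[1][1] = -0.5000

-0.500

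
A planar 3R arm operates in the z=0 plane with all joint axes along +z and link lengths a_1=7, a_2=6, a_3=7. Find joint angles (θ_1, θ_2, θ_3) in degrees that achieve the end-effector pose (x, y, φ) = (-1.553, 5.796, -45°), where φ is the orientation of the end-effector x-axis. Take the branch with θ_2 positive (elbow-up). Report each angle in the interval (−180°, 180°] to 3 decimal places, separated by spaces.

107.368 29.985 177.647

wrist centre = target − a_3·(cos φ, sin φ) = (-6.5027, 10.7457)
cos θ_2 = (157.7568−7²−6²)/(2·7·6) = 0.8662; θ_2 = 29.9854° (elbow-up)
β = atan2(10.7457,-6.5027) = 121.1801°; ψ = atan2(2.9987,12.1969) = 13.8125°
θ_1 = β − ψ = 107.3675°
θ_3 = φ − θ_1 − θ_2 = 177.6470° (wrapped to (-180°,180°])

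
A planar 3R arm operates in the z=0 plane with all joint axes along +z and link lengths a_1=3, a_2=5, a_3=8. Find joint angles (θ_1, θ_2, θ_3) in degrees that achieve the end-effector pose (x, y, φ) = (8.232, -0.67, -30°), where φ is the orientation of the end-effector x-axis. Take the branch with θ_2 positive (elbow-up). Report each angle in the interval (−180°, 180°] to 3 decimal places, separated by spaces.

wrist centre = target − a_3·(cos φ, sin φ) = (1.3038, 3.3300)
cos θ_2 = (12.7888−3²−5²)/(2·3·5) = -0.7070; θ_2 = 134.9946° (elbow-up)
β = atan2(3.3300,1.3038) = 68.6181°; ψ = atan2(3.5359,-0.5352) = 98.6072°
θ_1 = β − ψ = -29.9890°
θ_3 = φ − θ_1 − θ_2 = -135.0056° (wrapped to (-180°,180°])

-29.989 134.995 -135.006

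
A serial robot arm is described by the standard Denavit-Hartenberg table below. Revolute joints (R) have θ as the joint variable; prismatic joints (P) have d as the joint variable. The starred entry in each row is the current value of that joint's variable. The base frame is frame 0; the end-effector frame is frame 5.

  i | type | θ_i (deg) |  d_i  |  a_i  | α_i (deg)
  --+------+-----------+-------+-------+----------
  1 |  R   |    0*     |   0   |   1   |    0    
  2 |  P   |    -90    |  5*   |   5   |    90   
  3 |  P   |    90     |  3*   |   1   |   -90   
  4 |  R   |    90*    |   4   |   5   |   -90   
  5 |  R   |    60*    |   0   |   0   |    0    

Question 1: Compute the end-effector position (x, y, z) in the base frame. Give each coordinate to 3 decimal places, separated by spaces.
after link 1: o_1 = (1.0000, 0.0000, 0.0000)
after link 2: o_2 = (1.0000, -5.0000, 5.0000)
after link 3: o_3 = (-2.0000, -5.0000, 6.0000)
after link 4: o_4 = (3.0000, -1.0000, 6.0000)
after link 5: o_5 = (3.0000, -1.0000, 6.0000)

3.000 -1.000 6.000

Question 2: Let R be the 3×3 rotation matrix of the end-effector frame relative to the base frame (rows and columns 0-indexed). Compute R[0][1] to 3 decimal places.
-0.866

End-effector y-axis (col 1 of R) = (-0.8660,-0.5000,-0.0000)
R[0][1] = -0.8660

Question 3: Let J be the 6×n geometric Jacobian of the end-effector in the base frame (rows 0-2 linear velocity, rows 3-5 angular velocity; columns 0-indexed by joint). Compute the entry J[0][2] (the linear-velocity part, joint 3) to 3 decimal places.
-1.000

prismatic axis z_2 = (-1.0000,-0.0000,0.0000)
J_v[:, 2] = z_2; J_ω[:, 2] = (0,0,0)
entry J[0][2] = -1.0000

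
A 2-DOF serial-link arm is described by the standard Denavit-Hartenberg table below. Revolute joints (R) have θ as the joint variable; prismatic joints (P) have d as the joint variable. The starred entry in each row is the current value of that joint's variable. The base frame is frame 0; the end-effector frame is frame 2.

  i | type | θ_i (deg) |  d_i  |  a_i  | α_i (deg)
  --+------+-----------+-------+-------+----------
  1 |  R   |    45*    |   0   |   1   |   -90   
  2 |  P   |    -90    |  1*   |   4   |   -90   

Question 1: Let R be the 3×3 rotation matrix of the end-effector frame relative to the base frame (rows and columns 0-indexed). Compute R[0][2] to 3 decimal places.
End-effector z-axis (col 2 of R) = (0.7071,0.7071,-0.0000)
R[0][2] = 0.7071

0.707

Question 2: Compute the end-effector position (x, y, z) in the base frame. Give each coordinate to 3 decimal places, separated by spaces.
0.000 1.414 4.000

after link 1: o_1 = (0.7071, 0.7071, 0.0000)
after link 2: o_2 = (0.0000, 1.4142, 4.0000)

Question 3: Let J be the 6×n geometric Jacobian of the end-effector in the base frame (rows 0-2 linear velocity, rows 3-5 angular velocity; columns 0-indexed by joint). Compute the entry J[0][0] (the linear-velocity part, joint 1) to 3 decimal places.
axis z_0 = ẑ; lever o_n−o_0 = (0.0000,1.4142,4.0000)
cross product → J_v[:, 0] = (-1.4142,0.0000,0.0000)
J_ω[:, 0] = z_0
entry J[0][0] = -1.4142

-1.414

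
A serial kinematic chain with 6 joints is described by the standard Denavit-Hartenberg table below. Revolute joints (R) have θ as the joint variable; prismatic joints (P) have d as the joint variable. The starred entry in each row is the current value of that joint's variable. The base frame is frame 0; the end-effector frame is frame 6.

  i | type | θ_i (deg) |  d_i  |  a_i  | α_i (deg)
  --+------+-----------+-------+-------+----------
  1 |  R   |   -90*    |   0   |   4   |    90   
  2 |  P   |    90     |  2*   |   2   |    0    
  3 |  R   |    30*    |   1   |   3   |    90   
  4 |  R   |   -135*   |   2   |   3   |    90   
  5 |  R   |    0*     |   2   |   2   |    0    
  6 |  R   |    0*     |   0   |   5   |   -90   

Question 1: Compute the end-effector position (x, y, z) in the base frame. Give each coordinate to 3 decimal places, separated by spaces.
2.657 -8.475 -1.750

after link 1: o_1 = (0.0000, -4.0000, 0.0000)
after link 2: o_2 = (-2.0000, -4.0000, 2.0000)
after link 3: o_3 = (-3.0000, -2.5000, 4.5981)
after link 4: o_4 = (-0.8787, -5.2927, 3.7610)
after link 5: o_5 = (-0.8787, -6.7069, 1.3115)
after link 6: o_6 = (2.6569, -8.4747, -1.7504)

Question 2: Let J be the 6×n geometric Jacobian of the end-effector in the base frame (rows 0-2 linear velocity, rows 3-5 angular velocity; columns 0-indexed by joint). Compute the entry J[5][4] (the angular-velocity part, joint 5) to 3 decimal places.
-0.612

axis z_4 = (-0.7071,-0.3536,-0.6124); lever o_n−o_4 = (3.5355,-3.1820,-5.5114)
cross product → J_v[:, 4] = (0.0000,-6.0622,3.5000)
J_ω[:, 4] = z_4
entry J[5][4] = -0.6124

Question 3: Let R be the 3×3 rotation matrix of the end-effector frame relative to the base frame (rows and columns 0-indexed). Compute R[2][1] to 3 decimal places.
End-effector y-axis (col 1 of R) = (0.7071,0.3536,0.6124)
R[2][1] = 0.6124

0.612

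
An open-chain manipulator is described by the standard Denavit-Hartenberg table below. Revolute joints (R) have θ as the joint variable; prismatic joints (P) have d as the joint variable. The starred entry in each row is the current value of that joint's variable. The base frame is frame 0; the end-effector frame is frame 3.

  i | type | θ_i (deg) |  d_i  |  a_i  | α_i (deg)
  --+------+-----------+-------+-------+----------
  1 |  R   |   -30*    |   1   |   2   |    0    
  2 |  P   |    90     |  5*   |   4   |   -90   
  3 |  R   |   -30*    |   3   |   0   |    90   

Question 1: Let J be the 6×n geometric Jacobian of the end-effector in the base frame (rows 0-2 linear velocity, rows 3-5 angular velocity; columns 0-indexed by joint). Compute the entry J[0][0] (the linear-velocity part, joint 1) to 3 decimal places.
-3.964

axis z_0 = ẑ; lever o_n−o_0 = (1.1340,3.9641,6.0000)
cross product → J_v[:, 0] = (-3.9641,1.1340,0.0000)
J_ω[:, 0] = z_0
entry J[0][0] = -3.9641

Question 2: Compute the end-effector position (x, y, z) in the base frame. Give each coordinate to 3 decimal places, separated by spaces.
after link 1: o_1 = (1.7321, -1.0000, 1.0000)
after link 2: o_2 = (3.7321, 2.4641, 6.0000)
after link 3: o_3 = (1.1340, 3.9641, 6.0000)

1.134 3.964 6.000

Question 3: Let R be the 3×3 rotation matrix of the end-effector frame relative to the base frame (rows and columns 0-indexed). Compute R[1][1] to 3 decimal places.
End-effector y-axis (col 1 of R) = (-0.8660,0.5000,0.0000)
R[1][1] = 0.5000

0.500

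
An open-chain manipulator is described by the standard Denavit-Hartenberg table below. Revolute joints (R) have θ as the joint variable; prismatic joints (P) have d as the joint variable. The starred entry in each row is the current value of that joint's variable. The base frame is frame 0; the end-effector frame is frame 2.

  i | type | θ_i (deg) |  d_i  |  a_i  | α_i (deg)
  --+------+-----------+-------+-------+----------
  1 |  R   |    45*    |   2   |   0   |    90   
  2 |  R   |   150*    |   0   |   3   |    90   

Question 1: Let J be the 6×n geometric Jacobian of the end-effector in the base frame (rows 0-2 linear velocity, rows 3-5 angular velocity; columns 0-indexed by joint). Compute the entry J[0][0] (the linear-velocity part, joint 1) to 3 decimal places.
axis z_0 = ẑ; lever o_n−o_0 = (-1.8371,-1.8371,3.5000)
cross product → J_v[:, 0] = (1.8371,-1.8371,0.0000)
J_ω[:, 0] = z_0
entry J[0][0] = 1.8371

1.837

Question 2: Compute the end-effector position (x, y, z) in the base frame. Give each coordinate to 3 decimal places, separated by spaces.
after link 1: o_1 = (0.0000, 0.0000, 2.0000)
after link 2: o_2 = (-1.8371, -1.8371, 3.5000)

-1.837 -1.837 3.500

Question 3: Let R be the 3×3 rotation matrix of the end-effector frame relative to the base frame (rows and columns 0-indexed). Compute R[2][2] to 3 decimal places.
End-effector z-axis (col 2 of R) = (0.3536,0.3536,0.8660)
R[2][2] = 0.8660

0.866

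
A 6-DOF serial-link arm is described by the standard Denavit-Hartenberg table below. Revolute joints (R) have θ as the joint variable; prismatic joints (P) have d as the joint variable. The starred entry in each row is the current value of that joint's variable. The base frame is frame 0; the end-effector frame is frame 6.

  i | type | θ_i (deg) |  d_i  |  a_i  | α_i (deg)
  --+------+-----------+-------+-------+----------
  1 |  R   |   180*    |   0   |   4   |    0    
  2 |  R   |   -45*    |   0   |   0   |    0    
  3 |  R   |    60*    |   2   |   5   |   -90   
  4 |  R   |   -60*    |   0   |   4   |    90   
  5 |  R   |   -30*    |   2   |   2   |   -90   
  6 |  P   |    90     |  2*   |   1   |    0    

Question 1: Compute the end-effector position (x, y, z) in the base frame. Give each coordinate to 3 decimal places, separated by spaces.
-11.055 -2.648 8.330

after link 1: o_1 = (-4.0000, 0.0000, 0.0000)
after link 2: o_2 = (-4.0000, 0.0000, 0.0000)
after link 3: o_3 = (-8.8296, -1.2941, 2.0000)
after link 4: o_4 = (-10.7615, -1.8117, 5.4641)
after link 5: o_5 = (-10.1838, -0.6217, 7.9641)
after link 6: o_6 = (-11.0550, -2.6482, 8.3301)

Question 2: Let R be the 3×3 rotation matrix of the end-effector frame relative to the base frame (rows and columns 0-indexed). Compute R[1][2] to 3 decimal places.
End-effector z-axis (col 2 of R) = (-0.0173,-0.9012,0.4330)
R[1][2] = -0.9012

-0.901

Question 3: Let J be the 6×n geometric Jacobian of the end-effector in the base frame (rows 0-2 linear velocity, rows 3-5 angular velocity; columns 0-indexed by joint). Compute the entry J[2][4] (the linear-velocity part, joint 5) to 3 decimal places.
-0.634

axis z_4 = (0.8365,0.2241,0.5000); lever o_n−o_4 = (-0.2935,-0.8365,2.8660)
cross product → J_v[:, 4] = (1.0607,-2.5442,-0.6340)
J_ω[:, 4] = z_4
entry J[2][4] = -0.6340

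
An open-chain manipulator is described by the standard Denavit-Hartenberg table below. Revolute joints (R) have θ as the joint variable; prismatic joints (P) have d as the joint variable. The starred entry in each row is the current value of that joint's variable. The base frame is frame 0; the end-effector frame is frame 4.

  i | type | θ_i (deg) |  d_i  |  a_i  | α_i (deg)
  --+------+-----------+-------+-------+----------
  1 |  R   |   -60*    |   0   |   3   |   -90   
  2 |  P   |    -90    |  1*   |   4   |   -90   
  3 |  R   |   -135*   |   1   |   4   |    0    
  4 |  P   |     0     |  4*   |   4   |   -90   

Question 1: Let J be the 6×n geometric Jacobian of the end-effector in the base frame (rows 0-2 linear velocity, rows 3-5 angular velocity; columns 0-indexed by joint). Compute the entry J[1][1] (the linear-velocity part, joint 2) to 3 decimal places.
0.500

prismatic axis z_1 = (0.8660,0.5000,0.0000)
J_v[:, 1] = z_1; J_ω[:, 1] = (0,0,0)
entry J[1][1] = 0.5000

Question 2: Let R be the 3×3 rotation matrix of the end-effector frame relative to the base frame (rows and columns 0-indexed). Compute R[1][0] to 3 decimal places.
0.354

End-effector x-axis (col 0 of R) = (0.6124,0.3536,-0.7071)
R[1][0] = 0.3536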